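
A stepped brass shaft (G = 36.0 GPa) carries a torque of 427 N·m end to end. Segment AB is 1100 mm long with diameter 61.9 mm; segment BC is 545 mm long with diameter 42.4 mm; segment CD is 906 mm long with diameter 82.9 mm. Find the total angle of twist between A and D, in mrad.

31.7 mrad

J_AB = π(0.0619)⁴/32 = 1.44×10^-6 m⁴; J_BC = π(0.0424)⁴/32 = 3.17×10^-7 m⁴; J_CD = π(0.0829)⁴/32 = 4.64×10^-6 m⁴.
θ = (T/G)·Σ L_i/J_i = (427.0/36.0×10⁹)·(1.10/1.44×10^-6 + 0.545/3.17×10^-7 + 0.906/4.64×10^-6) = 0.03174 rad.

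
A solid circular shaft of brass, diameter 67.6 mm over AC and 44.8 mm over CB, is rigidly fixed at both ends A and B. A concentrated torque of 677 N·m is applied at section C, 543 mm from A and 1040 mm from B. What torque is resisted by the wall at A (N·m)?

615 N·m

Compatibility: T_A·a/J_AC = T_B·b/J_CB with T_A + T_B = T₀.
J_AC = 2.05×10^-6 m⁴, J_CB = 3.95×10^-7 m⁴, so T_A = T₀·(J_AC/a)/((J_AC/a)+(J_CB/b)) = 615.1 N·m, T_B = 61.94 N·m.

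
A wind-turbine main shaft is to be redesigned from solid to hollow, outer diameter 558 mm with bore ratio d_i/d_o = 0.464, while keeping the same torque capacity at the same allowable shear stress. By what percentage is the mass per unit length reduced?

19.0 %

Equal τ_max and T ⇒ the solid shaft needs d_s³ = d_o³(1−k⁴), so d_s = 558·(1−0.464⁴)^(1/3) = 549.2 mm.
Area ratio A_h/A_s = d_o²(1−k²)/d_s² = (1−k²)/(1−k⁴)^(2/3) = 0.8099.
Mass saving = 1 − 0.8099 = 19.0 %.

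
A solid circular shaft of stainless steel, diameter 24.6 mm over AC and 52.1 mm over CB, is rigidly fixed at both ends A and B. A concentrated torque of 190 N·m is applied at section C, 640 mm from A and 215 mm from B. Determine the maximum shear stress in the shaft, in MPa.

Compatibility: T_A·a/J_AC = T_B·b/J_CB with T_A + T_B = T₀.
J_AC = 3.60×10^-8 m⁴, J_CB = 7.23×10^-7 m⁴, so T_A = T₀·(J_AC/a)/((J_AC/a)+(J_CB/b)) = 3.120 N·m, T_B = 186.9 N·m.
τ in each portion: τ_AC = 1.07×10^6 Pa, τ_CB = 6.73×10^6 Pa; maximum is in CB.
τ_max = T_CB·r/J = 186.9·0.0261/7.23×10^-7 = 6.730×10^6 Pa.

6.73 MPa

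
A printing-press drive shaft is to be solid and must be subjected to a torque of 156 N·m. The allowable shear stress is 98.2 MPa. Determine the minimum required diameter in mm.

20.1 mm

For a solid shaft τ_max = 16T/(πd³), so d = (16T/(π τ_allow))^(1/3) = (16·156.0/(π·9.82×10^7))^(1/3) = 0.02008 m.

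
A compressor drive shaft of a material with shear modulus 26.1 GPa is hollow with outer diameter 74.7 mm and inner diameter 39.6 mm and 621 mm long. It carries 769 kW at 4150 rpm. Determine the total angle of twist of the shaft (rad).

0.0150 rad

ω = 2π·4150/60 = 434.6 rad/s, so T = P/ω = 769×10³ / 434.6 = 1769 N·m.
J = π(d_o⁴ − d_i⁴)/32 = π(0.0747⁴ − 0.0396⁴)/32 = 2.815×10^-6 m⁴.
θ = T·L/(G·J) = 1769 × 0.621 / (26.1×10⁹ × 2.815×10^-6) = 0.01495 rad.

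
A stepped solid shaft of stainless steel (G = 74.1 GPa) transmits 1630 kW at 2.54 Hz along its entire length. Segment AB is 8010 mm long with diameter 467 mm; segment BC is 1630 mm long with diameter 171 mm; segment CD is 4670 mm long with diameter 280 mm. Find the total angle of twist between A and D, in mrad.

39.8 mrad

ω = 2π·2.54 = 15.96 rad/s, so T = P/ω = 1630×10³ / 15.96 = 102100 N·m.
J_AB = π(0.467)⁴/32 = 4.67×10^-3 m⁴; J_BC = π(0.171)⁴/32 = 8.39×10^-5 m⁴; J_CD = π(0.280)⁴/32 = 6.03×10^-4 m⁴.
θ = (T/G)·Σ L_i/J_i = (102100/74.1×10⁹)·(8.01/4.67×10^-3 + 1.63/8.39×10^-5 + 4.67/6.03×10^-4) = 0.03980 rad.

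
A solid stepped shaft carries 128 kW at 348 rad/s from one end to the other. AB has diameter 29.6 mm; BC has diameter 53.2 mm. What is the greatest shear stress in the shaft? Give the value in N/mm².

72.2 N/mm²

ω = 348 rad/s, so T = P/ω = 128×10³ / 348.0 = 367.8 N·m.
Under the same torque, τ_max = 16T/(πd³) is largest where d is smallest — segment AB (d = 29.6 mm).
τ_max = 16·367.8/(π·(0.0296)³) = 7.223×10^7 Pa.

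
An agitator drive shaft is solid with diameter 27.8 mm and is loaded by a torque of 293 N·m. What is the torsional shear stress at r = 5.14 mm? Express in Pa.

J = πd⁴/32 = π(0.0278)⁴/32 = 5.864×10^-8 m⁴.
Shear stress varies linearly with radius: τ = T·r/J = 293.0 × 0.00514 / 5.864×10^-8 = 2.568×10^7 Pa.

2.57e7 Pa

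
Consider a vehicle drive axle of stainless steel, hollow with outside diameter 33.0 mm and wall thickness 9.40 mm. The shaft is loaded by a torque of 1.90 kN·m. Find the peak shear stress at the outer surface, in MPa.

279 MPa

J = π(d_o⁴ − d_i⁴)/32 = π(0.0330⁴ − 0.0142⁴)/32 = 1.124×10^-7 m⁴.
τ_max = T·r/J = 1900 × 0.0165 / 1.124×10^-7 = 2.788×10^8 Pa.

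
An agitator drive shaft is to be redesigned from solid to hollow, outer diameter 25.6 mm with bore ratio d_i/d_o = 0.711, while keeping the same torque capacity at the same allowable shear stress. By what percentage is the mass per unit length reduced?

39.8 %

Equal τ_max and T ⇒ the solid shaft needs d_s³ = d_o³(1−k⁴), so d_s = 25.6·(1−0.711⁴)^(1/3) = 23.20 mm.
Area ratio A_h/A_s = d_o²(1−k²)/d_s² = (1−k²)/(1−k⁴)^(2/3) = 0.6020.
Mass saving = 1 − 0.6020 = 39.8 %.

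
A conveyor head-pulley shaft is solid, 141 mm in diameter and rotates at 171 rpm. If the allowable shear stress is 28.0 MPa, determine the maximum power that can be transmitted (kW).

J = πd⁴/32 = π(0.141)⁴/32 = 3.880×10^-5 m⁴.
T_max = τ_allow·J/r = 2.80×10^7 × 3.880×10^-5 / 0.0705 = 15410 N·m.
ω = 2π·171/60 = 17.91 rad/s, so P_max = T_max·ω = 2.760×10^5 W.

276 kW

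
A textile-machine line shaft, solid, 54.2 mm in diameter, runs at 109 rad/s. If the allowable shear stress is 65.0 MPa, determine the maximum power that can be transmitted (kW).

J = πd⁴/32 = π(0.0542)⁴/32 = 8.472×10^-7 m⁴.
T_max = τ_allow·J/r = 6.50×10^7 × 8.472×10^-7 / 0.0271 = 2032 N·m.
ω = 109 rad/s, so P_max = T_max·ω = 2.215×10^5 W.

221 kW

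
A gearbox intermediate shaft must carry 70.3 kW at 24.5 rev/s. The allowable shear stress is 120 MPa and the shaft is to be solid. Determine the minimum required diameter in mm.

26.9 mm

ω = 2π·24.5 = 153.9 rad/s, so T = P/ω = 70.3×10³ / 153.9 = 456.7 N·m.
For a solid shaft τ_max = 16T/(πd³), so d = (16T/(π τ_allow))^(1/3) = (16·456.7/(π·1.20×10^8))^(1/3) = 0.02686 m.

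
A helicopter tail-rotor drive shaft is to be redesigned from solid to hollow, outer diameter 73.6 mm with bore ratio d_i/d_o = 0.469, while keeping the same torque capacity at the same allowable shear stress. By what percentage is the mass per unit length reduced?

Equal τ_max and T ⇒ the solid shaft needs d_s³ = d_o³(1−k⁴), so d_s = 73.6·(1−0.469⁴)^(1/3) = 72.39 mm.
Area ratio A_h/A_s = d_o²(1−k²)/d_s² = (1−k²)/(1−k⁴)^(2/3) = 0.8063.
Mass saving = 1 − 0.8063 = 19.4 %.

19.4 %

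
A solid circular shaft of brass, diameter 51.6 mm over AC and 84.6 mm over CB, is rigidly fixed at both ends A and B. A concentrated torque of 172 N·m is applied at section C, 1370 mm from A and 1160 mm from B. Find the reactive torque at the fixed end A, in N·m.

Compatibility: T_A·a/J_AC = T_B·b/J_CB with T_A + T_B = T₀.
J_AC = 6.96×10^-7 m⁴, J_CB = 5.03×10^-6 m⁴, so T_A = T₀·(J_AC/a)/((J_AC/a)+(J_CB/b)) = 18.04 N·m, T_B = 154.0 N·m.

18.0 N·m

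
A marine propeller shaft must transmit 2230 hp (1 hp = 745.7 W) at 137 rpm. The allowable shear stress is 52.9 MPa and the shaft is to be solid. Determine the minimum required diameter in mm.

ω = 2π·137/60 = 14.35 rad/s, so T = P/ω = 2230×745.7 / 14.35 = 115900 N·m.
For a solid shaft τ_max = 16T/(πd³), so d = (16T/(π τ_allow))^(1/3) = (16·115900/(π·5.29×10^7))^(1/3) = 0.2235 m.

223 mm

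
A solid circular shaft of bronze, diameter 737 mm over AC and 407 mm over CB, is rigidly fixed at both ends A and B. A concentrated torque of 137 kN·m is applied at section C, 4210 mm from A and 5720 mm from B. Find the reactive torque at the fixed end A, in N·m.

128000 N·m

Compatibility: T_A·a/J_AC = T_B·b/J_CB with T_A + T_B = T₀.
J_AC = 0.0290 m⁴, J_CB = 2.69×10^-3 m⁴, so T_A = T₀·(J_AC/a)/((J_AC/a)+(J_CB/b)) = 128200 N·m, T_B = 8777 N·m.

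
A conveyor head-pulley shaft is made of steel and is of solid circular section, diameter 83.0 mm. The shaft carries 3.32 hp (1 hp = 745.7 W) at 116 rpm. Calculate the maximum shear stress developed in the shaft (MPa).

ω = 2π·116/60 = 12.15 rad/s, so T = P/ω = 3.32×745.7 / 12.15 = 203.8 N·m.
J = πd⁴/32 = π(0.0830)⁴/32 = 4.659×10^-6 m⁴.
τ_max = T·r/J = 203.8 × 0.0415 / 4.659×10^-6 = 1.815×10^6 Pa.

1.82 MPa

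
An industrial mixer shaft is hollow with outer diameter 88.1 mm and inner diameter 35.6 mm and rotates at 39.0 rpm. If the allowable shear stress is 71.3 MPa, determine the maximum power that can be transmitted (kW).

38.1 kW

J = π(d_o⁴ − d_i⁴)/32 = π(0.0881⁴ − 0.0356⁴)/32 = 5.757×10^-6 m⁴.
T_max = τ_allow·J/r = 7.13×10^7 × 5.757×10^-6 / 0.0440 = 9318 N·m.
ω = 2π·39.0/60 = 4.084 rad/s, so P_max = T_max·ω = 3.805×10^4 W.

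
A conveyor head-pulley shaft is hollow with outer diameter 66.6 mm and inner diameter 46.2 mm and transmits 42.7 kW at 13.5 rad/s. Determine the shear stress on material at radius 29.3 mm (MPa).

ω = 13.5 rad/s, so T = P/ω = 42.7×10³ / 13.50 = 3163 N·m.
J = π(d_o⁴ − d_i⁴)/32 = π(0.0666⁴ − 0.0462⁴)/32 = 1.484×10^-6 m⁴.
Shear stress varies linearly with radius: τ = T·r/J = 3163 × 0.0293 / 1.484×10^-6 = 6.244×10^7 Pa.

62.4 MPa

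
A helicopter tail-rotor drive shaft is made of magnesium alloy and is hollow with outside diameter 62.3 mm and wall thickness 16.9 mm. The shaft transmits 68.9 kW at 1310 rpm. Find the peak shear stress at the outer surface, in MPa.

ω = 2π·1310/60 = 137.2 rad/s, so T = P/ω = 68.9×10³ / 137.2 = 502.2 N·m.
J = π(d_o⁴ − d_i⁴)/32 = π(0.0623⁴ − 0.0285⁴)/32 = 1.414×10^-6 m⁴.
τ_max = T·r/J = 502.2 × 0.0311 / 1.414×10^-6 = 1.106×10^7 Pa.

11.1 MPa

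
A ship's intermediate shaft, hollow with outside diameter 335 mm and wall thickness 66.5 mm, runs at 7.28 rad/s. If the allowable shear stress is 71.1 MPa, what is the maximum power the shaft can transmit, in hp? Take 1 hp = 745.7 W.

J = π(d_o⁴ − d_i⁴)/32 = π(0.335⁴ − 0.202⁴)/32 = 1.073×10^-3 m⁴.
T_max = τ_allow·J/r = 7.11×10^7 × 1.073×10^-3 / 0.168 = 455500 N·m.
ω = 7.28 rad/s, so P_max = T_max·ω = 3.316×10^6 W.

4450 hp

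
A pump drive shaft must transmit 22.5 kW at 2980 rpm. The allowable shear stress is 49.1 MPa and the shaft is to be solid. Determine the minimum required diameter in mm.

19.6 mm

ω = 2π·2980/60 = 312.1 rad/s, so T = P/ω = 22.5×10³ / 312.1 = 72.10 N·m.
For a solid shaft τ_max = 16T/(πd³), so d = (16T/(π τ_allow))^(1/3) = (16·72.10/(π·4.91×10^7))^(1/3) = 0.01956 m.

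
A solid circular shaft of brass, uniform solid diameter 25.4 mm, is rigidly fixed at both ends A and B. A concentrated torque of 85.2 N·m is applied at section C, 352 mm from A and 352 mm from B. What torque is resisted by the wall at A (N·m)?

42.6 N·m

With uniform GJ and both ends fixed, compatibility θ_AC = θ_CB gives T_A·a = T_B·b, together with T_A + T_B = T₀.
T_A = T₀·b/(a+b) = 85.20·352/704.0 = 42.60 N·m; T_B = 42.60 N·m.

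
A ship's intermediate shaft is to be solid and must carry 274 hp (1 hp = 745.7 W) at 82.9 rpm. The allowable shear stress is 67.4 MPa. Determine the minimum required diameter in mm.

ω = 2π·82.9/60 = 8.681 rad/s, so T = P/ω = 274×745.7 / 8.681 = 23540 N·m.
For a solid shaft τ_max = 16T/(πd³), so d = (16T/(π τ_allow))^(1/3) = (16·23540/(π·6.74×10^7))^(1/3) = 0.1212 m.

121 mm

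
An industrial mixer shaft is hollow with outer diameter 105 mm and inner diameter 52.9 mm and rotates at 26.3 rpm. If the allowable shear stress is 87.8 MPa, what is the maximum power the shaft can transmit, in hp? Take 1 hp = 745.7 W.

69.0 hp

J = π(d_o⁴ − d_i⁴)/32 = π(0.105⁴ − 0.0529⁴)/32 = 1.116×10^-5 m⁴.
T_max = τ_allow·J/r = 8.78×10^7 × 1.116×10^-5 / 0.0525 = 18670 N·m.
ω = 2π·26.3/60 = 2.754 rad/s, so P_max = T_max·ω = 5.142×10^4 W.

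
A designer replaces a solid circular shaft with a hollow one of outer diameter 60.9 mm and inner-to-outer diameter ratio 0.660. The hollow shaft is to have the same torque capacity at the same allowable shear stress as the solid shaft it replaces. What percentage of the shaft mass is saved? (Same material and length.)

Equal τ_max and T ⇒ the solid shaft needs d_s³ = d_o³(1−k⁴), so d_s = 60.9·(1−0.660⁴)^(1/3) = 56.78 mm.
Area ratio A_h/A_s = d_o²(1−k²)/d_s² = (1−k²)/(1−k⁴)^(2/3) = 0.6494.
Mass saving = 1 − 0.6494 = 35.1 %.

35.1 %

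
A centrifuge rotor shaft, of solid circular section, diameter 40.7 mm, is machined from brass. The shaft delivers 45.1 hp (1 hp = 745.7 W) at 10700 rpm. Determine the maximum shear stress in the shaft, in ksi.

0.329 ksi

ω = 2π·10700/60 = 1121 rad/s, so T = P/ω = 45.1×745.7 / 1121 = 30.01 N·m.
J = πd⁴/32 = π(0.0407)⁴/32 = 2.694×10^-7 m⁴.
τ_max = T·r/J = 30.01 × 0.0204 / 2.694×10^-7 = 2.267×10^6 Pa.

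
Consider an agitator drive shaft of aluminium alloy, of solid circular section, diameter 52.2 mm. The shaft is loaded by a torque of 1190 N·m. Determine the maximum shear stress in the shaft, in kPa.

J = πd⁴/32 = π(0.0522)⁴/32 = 7.289×10^-7 m⁴.
τ_max = T·r/J = 1190 × 0.0261 / 7.289×10^-7 = 4.261×10^7 Pa.

42600 kPa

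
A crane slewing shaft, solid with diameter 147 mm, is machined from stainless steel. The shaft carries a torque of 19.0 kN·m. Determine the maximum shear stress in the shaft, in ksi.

J = πd⁴/32 = π(0.147)⁴/32 = 4.584×10^-5 m⁴.
τ_max = T·r/J = 19000 × 0.0735 / 4.584×10^-5 = 3.046×10^7 Pa.

4.42 ksi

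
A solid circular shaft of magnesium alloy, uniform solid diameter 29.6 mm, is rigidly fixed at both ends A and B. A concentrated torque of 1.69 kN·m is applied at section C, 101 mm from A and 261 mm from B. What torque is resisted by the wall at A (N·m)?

1220 N·m

With uniform GJ and both ends fixed, compatibility θ_AC = θ_CB gives T_A·a = T_B·b, together with T_A + T_B = T₀.
T_A = T₀·b/(a+b) = 1690·261/362.0 = 1218 N·m; T_B = 471.5 N·m.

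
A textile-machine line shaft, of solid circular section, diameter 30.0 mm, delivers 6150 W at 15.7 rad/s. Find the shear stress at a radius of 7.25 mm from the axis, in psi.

5180 psi

ω = 15.7 rad/s, so T = P/ω = 6150 / 15.70 = 391.7 N·m.
J = πd⁴/32 = π(0.0300)⁴/32 = 7.952×10^-8 m⁴.
Shear stress varies linearly with radius: τ = T·r/J = 391.7 × 0.00725 / 7.952×10^-8 = 3.571×10^7 Pa.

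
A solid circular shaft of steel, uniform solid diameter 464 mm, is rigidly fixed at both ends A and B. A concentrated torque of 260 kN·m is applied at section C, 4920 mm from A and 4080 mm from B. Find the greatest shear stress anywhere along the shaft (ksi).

With uniform GJ and both ends fixed, compatibility θ_AC = θ_CB gives T_A·a = T_B·b, together with T_A + T_B = T₀.
T_A = T₀·b/(a+b) = 260000·4080/9000 = 117900 N·m; T_B = 142100 N·m.
τ in each portion: τ_AC = 6.01×10^6 Pa, τ_CB = 7.25×10^6 Pa; maximum is in CB.
τ_max = T_CB·r/J = 142100·0.232/4.55×10^-3 = 7.246×10^6 Pa.

1.05 ksi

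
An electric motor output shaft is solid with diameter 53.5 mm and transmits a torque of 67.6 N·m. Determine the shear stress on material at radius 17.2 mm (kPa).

1450 kPa

J = πd⁴/32 = π(0.0535)⁴/32 = 8.043×10^-7 m⁴.
Shear stress varies linearly with radius: τ = T·r/J = 67.60 × 0.0172 / 8.043×10^-7 = 1.446×10^6 Pa.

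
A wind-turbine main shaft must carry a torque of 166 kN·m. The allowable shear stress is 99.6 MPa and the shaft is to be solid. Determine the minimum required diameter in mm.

For a solid shaft τ_max = 16T/(πd³), so d = (16T/(π τ_allow))^(1/3) = (16·166000/(π·9.96×10^7))^(1/3) = 0.2040 m.

204 mm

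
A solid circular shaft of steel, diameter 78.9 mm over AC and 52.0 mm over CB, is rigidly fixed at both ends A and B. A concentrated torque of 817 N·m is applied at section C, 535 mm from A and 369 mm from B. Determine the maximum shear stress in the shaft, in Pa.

6.65e6 Pa

Compatibility: T_A·a/J_AC = T_B·b/J_CB with T_A + T_B = T₀.
J_AC = 3.80×10^-6 m⁴, J_CB = 7.18×10^-7 m⁴, so T_A = T₀·(J_AC/a)/((J_AC/a)+(J_CB/b)) = 641.5 N·m, T_B = 175.5 N·m.
τ in each portion: τ_AC = 6.65×10^6 Pa, τ_CB = 6.36×10^6 Pa; maximum is in AC.
τ_max = T_AC·r/J = 641.5·0.0395/3.80×10^-6 = 6.652×10^6 Pa.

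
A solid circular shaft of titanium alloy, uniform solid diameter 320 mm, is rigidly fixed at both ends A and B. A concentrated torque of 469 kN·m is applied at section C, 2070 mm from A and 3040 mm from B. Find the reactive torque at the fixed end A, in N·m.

With uniform GJ and both ends fixed, compatibility θ_AC = θ_CB gives T_A·a = T_B·b, together with T_A + T_B = T₀.
T_A = T₀·b/(a+b) = 469000·3040/5110 = 279000 N·m; T_B = 190000 N·m.

279000 N·m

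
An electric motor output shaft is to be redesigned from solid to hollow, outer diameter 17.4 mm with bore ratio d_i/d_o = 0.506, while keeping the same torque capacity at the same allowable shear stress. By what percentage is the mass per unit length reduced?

22.2 %

Equal τ_max and T ⇒ the solid shaft needs d_s³ = d_o³(1−k⁴), so d_s = 17.4·(1−0.506⁴)^(1/3) = 17.01 mm.
Area ratio A_h/A_s = d_o²(1−k²)/d_s² = (1−k²)/(1−k⁴)^(2/3) = 0.7784.
Mass saving = 1 − 0.7784 = 22.2 %.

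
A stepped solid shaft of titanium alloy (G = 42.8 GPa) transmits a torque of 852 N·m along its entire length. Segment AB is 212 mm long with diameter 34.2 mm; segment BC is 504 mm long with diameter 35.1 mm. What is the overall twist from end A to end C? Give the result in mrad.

98.7 mrad

J_AB = π(0.0342)⁴/32 = 1.34×10^-7 m⁴; J_BC = π(0.0351)⁴/32 = 1.49×10^-7 m⁴.
θ = (T/G)·Σ L_i/J_i = (852.0/42.8×10⁹)·(0.212/1.34×10^-7 + 0.504/1.49×10^-7) = 0.09875 rad.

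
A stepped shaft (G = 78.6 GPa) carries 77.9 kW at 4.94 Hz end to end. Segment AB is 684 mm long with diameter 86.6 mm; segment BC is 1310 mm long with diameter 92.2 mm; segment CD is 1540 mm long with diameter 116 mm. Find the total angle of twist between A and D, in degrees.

ω = 2π·4.94 = 31.04 rad/s, so T = P/ω = 77.9×10³ / 31.04 = 2510 N·m.
J_AB = π(0.0866)⁴/32 = 5.52×10^-6 m⁴; J_BC = π(0.0922)⁴/32 = 7.09×10^-6 m⁴; J_CD = π(0.116)⁴/32 = 1.78×10^-5 m⁴.
θ = (T/G)·Σ L_i/J_i = (2510/78.6×10⁹)·(0.684/5.52×10^-6 + 1.31/7.09×10^-6 + 1.54/1.78×10^-5) = 0.01262 rad.

0.723°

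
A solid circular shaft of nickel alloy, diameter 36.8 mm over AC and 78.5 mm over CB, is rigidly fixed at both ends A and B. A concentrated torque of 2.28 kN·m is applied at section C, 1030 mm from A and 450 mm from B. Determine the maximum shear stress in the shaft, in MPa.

23.5 MPa

Compatibility: T_A·a/J_AC = T_B·b/J_CB with T_A + T_B = T₀.
J_AC = 1.80×10^-7 m⁴, J_CB = 3.73×10^-6 m⁴, so T_A = T₀·(J_AC/a)/((J_AC/a)+(J_CB/b)) = 47.11 N·m, T_B = 2233 N·m.
τ in each portion: τ_AC = 4.81×10^6 Pa, τ_CB = 2.35×10^7 Pa; maximum is in CB.
τ_max = T_CB·r/J = 2233·0.0393/3.73×10^-6 = 2.351×10^7 Pa.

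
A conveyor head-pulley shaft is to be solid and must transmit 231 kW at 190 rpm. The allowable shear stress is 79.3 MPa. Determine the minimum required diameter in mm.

ω = 2π·190/60 = 19.90 rad/s, so T = P/ω = 231×10³ / 19.90 = 11610 N·m.
For a solid shaft τ_max = 16T/(πd³), so d = (16T/(π τ_allow))^(1/3) = (16·11610/(π·7.93×10^7))^(1/3) = 0.09068 m.

90.7 mm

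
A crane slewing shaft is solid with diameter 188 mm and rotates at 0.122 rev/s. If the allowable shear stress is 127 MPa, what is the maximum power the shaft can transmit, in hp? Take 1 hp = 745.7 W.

J = πd⁴/32 = π(0.188)⁴/32 = 1.226×10^-4 m⁴.
T_max = τ_allow·J/r = 1.27×10^8 × 1.226×10^-4 / 0.0940 = 165700 N·m.
ω = 2π·0.122 = 0.7665 rad/s, so P_max = T_max·ω = 1.270×10^5 W.

170 hp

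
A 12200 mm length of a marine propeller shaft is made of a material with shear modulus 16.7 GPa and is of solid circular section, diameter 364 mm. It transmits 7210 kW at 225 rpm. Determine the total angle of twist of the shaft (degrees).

ω = 2π·225/60 = 23.56 rad/s, so T = P/ω = 7210×10³ / 23.56 = 306000 N·m.
J = πd⁴/32 = π(0.364)⁴/32 = 1.723×10^-3 m⁴.
θ = T·L/(G·J) = 306000 × 12.2 / (16.7×10⁹ × 1.723×10^-3) = 0.1297 rad.

7.43°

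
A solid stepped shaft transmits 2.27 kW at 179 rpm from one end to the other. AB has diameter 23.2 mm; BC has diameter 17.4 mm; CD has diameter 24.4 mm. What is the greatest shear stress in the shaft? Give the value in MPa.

117 MPa

ω = 2π·179/60 = 18.74 rad/s, so T = P/ω = 2.27×10³ / 18.74 = 121.1 N·m.
Under the same torque, τ_max = 16T/(πd³) is largest where d is smallest — segment BC (d = 17.4 mm).
τ_max = 16·121.1/(π·(0.0174)³) = 1.171×10^8 Pa.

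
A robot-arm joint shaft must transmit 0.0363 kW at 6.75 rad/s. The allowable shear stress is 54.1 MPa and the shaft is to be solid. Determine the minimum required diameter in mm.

7.97 mm

ω = 6.75 rad/s, so T = P/ω = 0.0363×10³ / 6.750 = 5.378 N·m.
For a solid shaft τ_max = 16T/(πd³), so d = (16T/(π τ_allow))^(1/3) = (16·5.378/(π·5.41×10^7))^(1/3) = 0.007970 m.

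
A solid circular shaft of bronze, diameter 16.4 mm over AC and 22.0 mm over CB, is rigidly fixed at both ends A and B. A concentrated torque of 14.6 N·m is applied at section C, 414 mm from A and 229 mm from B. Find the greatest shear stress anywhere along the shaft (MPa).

5.96 MPa

Compatibility: T_A·a/J_AC = T_B·b/J_CB with T_A + T_B = T₀.
J_AC = 7.10×10^-9 m⁴, J_CB = 2.30×10^-8 m⁴, so T_A = T₀·(J_AC/a)/((J_AC/a)+(J_CB/b)) = 2.130 N·m, T_B = 12.47 N·m.
τ in each portion: τ_AC = 2.46×10^6 Pa, τ_CB = 5.96×10^6 Pa; maximum is in CB.
τ_max = T_CB·r/J = 12.47·0.0110/2.30×10^-8 = 5.964×10^6 Pa.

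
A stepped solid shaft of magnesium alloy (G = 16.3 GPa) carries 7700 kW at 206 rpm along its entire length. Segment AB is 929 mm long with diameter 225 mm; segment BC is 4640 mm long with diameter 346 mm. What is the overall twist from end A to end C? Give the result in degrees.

8.77°

ω = 2π·206/60 = 21.57 rad/s, so T = P/ω = 7700×10³ / 21.57 = 356900 N·m.
J_AB = π(0.225)⁴/32 = 2.52×10^-4 m⁴; J_BC = π(0.346)⁴/32 = 1.41×10^-3 m⁴.
θ = (T/G)·Σ L_i/J_i = (356900/16.3×10⁹)·(0.929/2.52×10^-4 + 4.64/1.41×10^-3) = 0.1531 rad.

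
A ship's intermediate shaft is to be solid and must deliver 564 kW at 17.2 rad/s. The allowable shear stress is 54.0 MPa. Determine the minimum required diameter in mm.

146 mm

ω = 17.2 rad/s, so T = P/ω = 564×10³ / 17.20 = 32790 N·m.
For a solid shaft τ_max = 16T/(πd³), so d = (16T/(π τ_allow))^(1/3) = (16·32790/(π·5.40×10^7))^(1/3) = 0.1457 m.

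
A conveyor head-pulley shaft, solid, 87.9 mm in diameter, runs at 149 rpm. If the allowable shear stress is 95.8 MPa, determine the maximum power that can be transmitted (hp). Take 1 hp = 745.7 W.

J = πd⁴/32 = π(0.0879)⁴/32 = 5.861×10^-6 m⁴.
T_max = τ_allow·J/r = 9.58×10^7 × 5.861×10^-6 / 0.0440 = 12780 N·m.
ω = 2π·149/60 = 15.60 rad/s, so P_max = T_max·ω = 1.993×10^5 W.

267 hp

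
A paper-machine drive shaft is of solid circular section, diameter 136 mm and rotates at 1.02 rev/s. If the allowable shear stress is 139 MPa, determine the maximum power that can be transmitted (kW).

440 kW

J = πd⁴/32 = π(0.136)⁴/32 = 3.359×10^-5 m⁴.
T_max = τ_allow·J/r = 1.39×10^8 × 3.359×10^-5 / 0.0680 = 68650 N·m.
ω = 2π·1.02 = 6.409 rad/s, so P_max = T_max·ω = 4.400×10^5 W.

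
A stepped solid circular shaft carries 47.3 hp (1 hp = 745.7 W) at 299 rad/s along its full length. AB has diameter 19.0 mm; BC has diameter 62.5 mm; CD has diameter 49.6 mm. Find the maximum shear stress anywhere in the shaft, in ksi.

12.7 ksi

ω = 299 rad/s, so T = P/ω = 47.3×745.7 / 299.0 = 118.0 N·m.
Under the same torque, τ_max = 16T/(πd³) is largest where d is smallest — segment AB (d = 19.0 mm).
τ_max = 16·118.0/(π·(0.0190)³) = 8.759×10^7 Pa.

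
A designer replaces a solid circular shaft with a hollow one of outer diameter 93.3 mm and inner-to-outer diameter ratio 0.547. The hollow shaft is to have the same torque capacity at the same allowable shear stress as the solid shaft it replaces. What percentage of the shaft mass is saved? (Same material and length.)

25.4 %

Equal τ_max and T ⇒ the solid shaft needs d_s³ = d_o³(1−k⁴), so d_s = 93.3·(1−0.547⁴)^(1/3) = 90.43 mm.
Area ratio A_h/A_s = d_o²(1−k²)/d_s² = (1−k²)/(1−k⁴)^(2/3) = 0.7460.
Mass saving = 1 − 0.7460 = 25.4 %.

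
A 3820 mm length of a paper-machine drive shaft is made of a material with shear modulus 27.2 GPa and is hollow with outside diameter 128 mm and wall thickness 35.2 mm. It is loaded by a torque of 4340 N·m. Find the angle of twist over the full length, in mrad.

J = π(d_o⁴ − d_i⁴)/32 = π(0.128⁴ − 0.0576⁴)/32 = 2.527×10^-5 m⁴.
θ = T·L/(G·J) = 4340 × 3.82 / (27.2×10⁹ × 2.527×10^-5) = 0.02412 rad.

24.1 mrad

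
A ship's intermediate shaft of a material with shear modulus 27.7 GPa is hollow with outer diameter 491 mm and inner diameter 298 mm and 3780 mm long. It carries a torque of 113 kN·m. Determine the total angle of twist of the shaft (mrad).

J = π(d_o⁴ − d_i⁴)/32 = π(0.491⁴ − 0.298⁴)/32 = 4.932×10^-3 m⁴.
θ = T·L/(G·J) = 113000 × 3.78 / (27.7×10⁹ × 4.932×10^-3) = 3.127×10^-3 rad.

3.13 mrad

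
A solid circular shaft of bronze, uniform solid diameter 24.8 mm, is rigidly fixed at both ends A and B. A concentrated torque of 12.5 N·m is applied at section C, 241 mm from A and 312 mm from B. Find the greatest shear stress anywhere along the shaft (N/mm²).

2.35 N/mm²

With uniform GJ and both ends fixed, compatibility θ_AC = θ_CB gives T_A·a = T_B·b, together with T_A + T_B = T₀.
T_A = T₀·b/(a+b) = 12.50·312/553.0 = 7.052 N·m; T_B = 5.448 N·m.
τ in each portion: τ_AC = 2.35×10^6 Pa, τ_CB = 1.82×10^6 Pa; maximum is in AC.
τ_max = T_AC·r/J = 7.052·0.0124/3.71×10^-8 = 2.355×10^6 Pa.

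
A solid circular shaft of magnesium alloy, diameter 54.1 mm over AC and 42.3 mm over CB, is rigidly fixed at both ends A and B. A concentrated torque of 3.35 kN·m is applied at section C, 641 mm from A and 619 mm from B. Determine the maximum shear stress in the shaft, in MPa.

77.7 MPa

Compatibility: T_A·a/J_AC = T_B·b/J_CB with T_A + T_B = T₀.
J_AC = 8.41×10^-7 m⁴, J_CB = 3.14×10^-7 m⁴, so T_A = T₀·(J_AC/a)/((J_AC/a)+(J_CB/b)) = 2415 N·m, T_B = 934.8 N·m.
τ in each portion: τ_AC = 7.77×10^7 Pa, τ_CB = 6.29×10^7 Pa; maximum is in AC.
τ_max = T_AC·r/J = 2415·0.0271/8.41×10^-7 = 7.769×10^7 Pa.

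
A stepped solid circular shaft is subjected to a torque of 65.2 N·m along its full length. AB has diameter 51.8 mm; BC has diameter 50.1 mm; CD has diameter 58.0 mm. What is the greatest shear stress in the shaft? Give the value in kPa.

2640 kPa

Under the same torque, τ_max = 16T/(πd³) is largest where d is smallest — segment BC (d = 50.1 mm).
τ_max = 16·65.20/(π·(0.0501)³) = 2.641×10^6 Pa.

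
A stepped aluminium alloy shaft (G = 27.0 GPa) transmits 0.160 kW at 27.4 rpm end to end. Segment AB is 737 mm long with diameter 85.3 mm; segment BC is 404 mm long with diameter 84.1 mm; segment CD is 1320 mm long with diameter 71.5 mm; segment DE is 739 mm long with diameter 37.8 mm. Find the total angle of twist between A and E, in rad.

ω = 2π·27.4/60 = 2.869 rad/s, so T = P/ω = 0.160×10³ / 2.869 = 55.76 N·m.
J_AB = π(0.0853)⁴/32 = 5.20×10^-6 m⁴; J_BC = π(0.0841)⁴/32 = 4.91×10^-6 m⁴; J_CD = π(0.0715)⁴/32 = 2.57×10^-6 m⁴; J_DE = π(0.0378)⁴/32 = 2.00×10^-7 m⁴.
θ = (T/G)·Σ L_i/J_i = (55.76/27.0×10⁹)·(0.737/5.20×10^-6 + 0.404/4.91×10^-6 + 1.32/2.57×10^-6 + 0.739/2.00×10^-7) = 9.140×10^-3 rad.

0.00914 rad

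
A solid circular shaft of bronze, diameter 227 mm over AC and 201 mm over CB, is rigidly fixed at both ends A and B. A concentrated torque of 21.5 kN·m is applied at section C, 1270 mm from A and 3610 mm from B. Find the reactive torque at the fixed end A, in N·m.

Compatibility: T_A·a/J_AC = T_B·b/J_CB with T_A + T_B = T₀.
J_AC = 2.61×10^-4 m⁴, J_CB = 1.60×10^-4 m⁴, so T_A = T₀·(J_AC/a)/((J_AC/a)+(J_CB/b)) = 17680 N·m, T_B = 3823 N·m.

17700 N·m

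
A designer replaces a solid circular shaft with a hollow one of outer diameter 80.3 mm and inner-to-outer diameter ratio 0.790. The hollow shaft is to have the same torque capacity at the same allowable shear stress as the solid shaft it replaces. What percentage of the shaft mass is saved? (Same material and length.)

Equal τ_max and T ⇒ the solid shaft needs d_s³ = d_o³(1−k⁴), so d_s = 80.3·(1−0.790⁴)^(1/3) = 68.12 mm.
Area ratio A_h/A_s = d_o²(1−k²)/d_s² = (1−k²)/(1−k⁴)^(2/3) = 0.5223.
Mass saving = 1 − 0.5223 = 47.8 %.

47.8 %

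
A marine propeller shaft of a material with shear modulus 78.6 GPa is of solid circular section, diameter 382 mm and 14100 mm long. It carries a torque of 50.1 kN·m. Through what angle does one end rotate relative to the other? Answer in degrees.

J = πd⁴/32 = π(0.382)⁴/32 = 2.091×10^-3 m⁴.
θ = T·L/(G·J) = 50100 × 14.1 / (78.6×10⁹ × 2.091×10^-3) = 4.299×10^-3 rad.

0.246°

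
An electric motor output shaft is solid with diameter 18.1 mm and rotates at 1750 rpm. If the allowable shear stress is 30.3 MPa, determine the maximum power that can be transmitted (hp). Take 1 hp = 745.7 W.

J = πd⁴/32 = π(0.0181)⁴/32 = 1.054×10^-8 m⁴.
T_max = τ_allow·J/r = 3.03×10^7 × 1.054×10^-8 / 0.00905 = 35.28 N·m.
ω = 2π·1750/60 = 183.3 rad/s, so P_max = T_max·ω = 6465 W.

8.67 hp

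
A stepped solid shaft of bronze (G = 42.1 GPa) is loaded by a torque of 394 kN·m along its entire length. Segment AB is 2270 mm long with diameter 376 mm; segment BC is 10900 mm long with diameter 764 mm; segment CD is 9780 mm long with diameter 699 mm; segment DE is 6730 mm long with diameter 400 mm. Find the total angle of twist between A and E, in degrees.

J_AB = π(0.376)⁴/32 = 1.96×10^-3 m⁴; J_BC = π(0.764)⁴/32 = 0.0334 m⁴; J_CD = π(0.699)⁴/32 = 0.0234 m⁴; J_DE = π(0.400)⁴/32 = 2.51×10^-3 m⁴.
θ = (T/G)·Σ L_i/J_i = (394000/42.1×10⁹)·(2.27/1.96×10^-3 + 10.9/0.0334 + 9.78/0.0234 + 6.73/2.51×10^-3) = 0.04284 rad.

2.45°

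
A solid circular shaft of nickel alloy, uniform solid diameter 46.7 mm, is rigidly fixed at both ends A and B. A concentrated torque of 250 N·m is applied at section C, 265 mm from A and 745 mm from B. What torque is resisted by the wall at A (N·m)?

With uniform GJ and both ends fixed, compatibility θ_AC = θ_CB gives T_A·a = T_B·b, together with T_A + T_B = T₀.
T_A = T₀·b/(a+b) = 250.0·745/1010 = 184.4 N·m; T_B = 65.59 N·m.

184 N·m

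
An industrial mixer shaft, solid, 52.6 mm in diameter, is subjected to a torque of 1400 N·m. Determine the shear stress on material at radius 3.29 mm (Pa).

6.13e6 Pa

J = πd⁴/32 = π(0.0526)⁴/32 = 7.515×10^-7 m⁴.
Shear stress varies linearly with radius: τ = T·r/J = 1400 × 0.00329 / 7.515×10^-7 = 6.129×10^6 Pa.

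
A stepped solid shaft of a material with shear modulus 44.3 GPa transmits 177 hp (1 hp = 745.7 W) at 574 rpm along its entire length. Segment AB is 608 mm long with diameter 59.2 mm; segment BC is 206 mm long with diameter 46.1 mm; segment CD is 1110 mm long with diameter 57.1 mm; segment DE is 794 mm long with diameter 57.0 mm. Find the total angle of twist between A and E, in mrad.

139 mrad

ω = 2π·574/60 = 60.11 rad/s, so T = P/ω = 177×745.7 / 60.11 = 2196 N·m.
J_AB = π(0.0592)⁴/32 = 1.21×10^-6 m⁴; J_BC = π(0.0461)⁴/32 = 4.43×10^-7 m⁴; J_CD = π(0.0571)⁴/32 = 1.04×10^-6 m⁴; J_DE = π(0.0570)⁴/32 = 1.04×10^-6 m⁴.
θ = (T/G)·Σ L_i/J_i = (2196/44.3×10⁹)·(0.608/1.21×10^-6 + 0.206/4.43×10^-7 + 1.11/1.04×10^-6 + 0.794/1.04×10^-6) = 0.1387 rad.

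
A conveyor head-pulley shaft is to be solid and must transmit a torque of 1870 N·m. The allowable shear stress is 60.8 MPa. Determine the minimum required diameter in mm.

53.9 mm

For a solid shaft τ_max = 16T/(πd³), so d = (16T/(π τ_allow))^(1/3) = (16·1870/(π·6.08×10^7))^(1/3) = 0.05391 m.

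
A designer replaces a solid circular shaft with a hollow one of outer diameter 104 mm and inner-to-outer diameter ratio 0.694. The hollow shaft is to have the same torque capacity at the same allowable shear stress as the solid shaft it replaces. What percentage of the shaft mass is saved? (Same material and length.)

38.2 %

Equal τ_max and T ⇒ the solid shaft needs d_s³ = d_o³(1−k⁴), so d_s = 104·(1−0.694⁴)^(1/3) = 95.24 mm.
Area ratio A_h/A_s = d_o²(1−k²)/d_s² = (1−k²)/(1−k⁴)^(2/3) = 0.6181.
Mass saving = 1 − 0.6181 = 38.2 %.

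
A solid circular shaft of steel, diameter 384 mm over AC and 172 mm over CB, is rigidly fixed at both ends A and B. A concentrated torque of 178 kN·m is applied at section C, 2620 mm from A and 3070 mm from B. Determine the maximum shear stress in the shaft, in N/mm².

15.5 N/mm²

Compatibility: T_A·a/J_AC = T_B·b/J_CB with T_A + T_B = T₀.
J_AC = 2.13×10^-3 m⁴, J_CB = 8.59×10^-5 m⁴, so T_A = T₀·(J_AC/a)/((J_AC/a)+(J_CB/b)) = 172100 N·m, T_B = 5912 N·m.
τ in each portion: τ_AC = 1.55×10^7 Pa, τ_CB = 5.92×10^6 Pa; maximum is in AC.
τ_max = T_AC·r/J = 172100·0.192/2.13×10^-3 = 1.548×10^7 Pa.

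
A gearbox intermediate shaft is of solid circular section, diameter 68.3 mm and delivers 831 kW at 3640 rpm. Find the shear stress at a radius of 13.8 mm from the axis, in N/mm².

ω = 2π·3640/60 = 381.2 rad/s, so T = P/ω = 831×10³ / 381.2 = 2180 N·m.
J = πd⁴/32 = π(0.0683)⁴/32 = 2.136×10^-6 m⁴.
Shear stress varies linearly with radius: τ = T·r/J = 2180 × 0.0138 / 2.136×10^-6 = 1.408×10^7 Pa.

14.1 N/mm²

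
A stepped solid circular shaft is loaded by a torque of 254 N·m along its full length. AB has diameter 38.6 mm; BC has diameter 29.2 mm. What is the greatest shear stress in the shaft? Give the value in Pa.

5.20e7 Pa

Under the same torque, τ_max = 16T/(πd³) is largest where d is smallest — segment BC (d = 29.2 mm).
τ_max = 16·254.0/(π·(0.0292)³) = 5.196×10^7 Pa.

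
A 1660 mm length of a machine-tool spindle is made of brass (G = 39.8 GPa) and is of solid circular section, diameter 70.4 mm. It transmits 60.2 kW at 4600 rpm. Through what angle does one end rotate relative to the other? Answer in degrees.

0.124°

ω = 2π·4600/60 = 481.7 rad/s, so T = P/ω = 60.2×10³ / 481.7 = 125.0 N·m.
J = πd⁴/32 = π(0.0704)⁴/32 = 2.412×10^-6 m⁴.
θ = T·L/(G·J) = 125.0 × 1.66 / (39.8×10⁹ × 2.412×10^-6) = 2.161×10^-3 rad.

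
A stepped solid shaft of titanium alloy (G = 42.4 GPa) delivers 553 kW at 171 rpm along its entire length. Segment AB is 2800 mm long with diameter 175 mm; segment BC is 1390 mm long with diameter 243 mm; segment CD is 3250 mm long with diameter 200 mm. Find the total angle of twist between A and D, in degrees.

2.30°

ω = 2π·171/60 = 17.91 rad/s, so T = P/ω = 553×10³ / 17.91 = 30880 N·m.
J_AB = π(0.175)⁴/32 = 9.21×10^-5 m⁴; J_BC = π(0.243)⁴/32 = 3.42×10^-4 m⁴; J_CD = π(0.200)⁴/32 = 1.57×10^-4 m⁴.
θ = (T/G)·Σ L_i/J_i = (30880/42.4×10⁹)·(2.80/9.21×10^-5 + 1.39/3.42×10^-4 + 3.25/1.57×10^-4) = 0.04018 rad.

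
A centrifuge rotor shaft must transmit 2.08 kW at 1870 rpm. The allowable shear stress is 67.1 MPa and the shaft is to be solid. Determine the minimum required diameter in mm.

9.31 mm

ω = 2π·1870/60 = 195.8 rad/s, so T = P/ω = 2.08×10³ / 195.8 = 10.62 N·m.
For a solid shaft τ_max = 16T/(πd³), so d = (16T/(π τ_allow))^(1/3) = (16·10.62/(π·6.71×10^7))^(1/3) = 0.009307 m.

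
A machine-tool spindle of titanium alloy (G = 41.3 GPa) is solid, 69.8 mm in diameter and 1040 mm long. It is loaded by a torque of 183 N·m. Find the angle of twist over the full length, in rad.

J = πd⁴/32 = π(0.0698)⁴/32 = 2.330×10^-6 m⁴.
θ = T·L/(G·J) = 183.0 × 1.04 / (41.3×10⁹ × 2.330×10^-6) = 1.977×10^-3 rad.

0.00198 rad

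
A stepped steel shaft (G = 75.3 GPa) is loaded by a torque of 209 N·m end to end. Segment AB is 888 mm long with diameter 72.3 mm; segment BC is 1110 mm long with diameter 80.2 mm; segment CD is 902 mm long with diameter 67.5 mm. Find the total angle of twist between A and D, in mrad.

2.91 mrad

J_AB = π(0.0723)⁴/32 = 2.68×10^-6 m⁴; J_BC = π(0.0802)⁴/32 = 4.06×10^-6 m⁴; J_CD = π(0.0675)⁴/32 = 2.04×10^-6 m⁴.
θ = (T/G)·Σ L_i/J_i = (209.0/75.3×10⁹)·(0.888/2.68×10^-6 + 1.11/4.06×10^-6 + 0.902/2.04×10^-6) = 2.906×10^-3 rad.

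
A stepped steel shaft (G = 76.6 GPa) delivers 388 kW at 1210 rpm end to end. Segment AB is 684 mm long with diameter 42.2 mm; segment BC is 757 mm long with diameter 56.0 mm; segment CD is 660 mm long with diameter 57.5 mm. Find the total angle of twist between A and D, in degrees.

ω = 2π·1210/60 = 126.7 rad/s, so T = P/ω = 388×10³ / 126.7 = 3062 N·m.
J_AB = π(0.0422)⁴/32 = 3.11×10^-7 m⁴; J_BC = π(0.0560)⁴/32 = 9.65×10^-7 m⁴; J_CD = π(0.0575)⁴/32 = 1.07×10^-6 m⁴.
θ = (T/G)·Σ L_i/J_i = (3062/76.6×10⁹)·(0.684/3.11×10^-7 + 0.757/9.65×10^-7 + 0.660/1.07×10^-6) = 0.1437 rad.

8.24°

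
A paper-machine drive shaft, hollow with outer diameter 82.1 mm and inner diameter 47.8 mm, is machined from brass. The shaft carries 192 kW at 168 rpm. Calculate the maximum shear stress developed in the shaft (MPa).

113 MPa

ω = 2π·168/60 = 17.59 rad/s, so T = P/ω = 192×10³ / 17.59 = 10910 N·m.
J = π(d_o⁴ − d_i⁴)/32 = π(0.0821⁴ − 0.0478⁴)/32 = 3.948×10^-6 m⁴.
τ_max = T·r/J = 10910 × 0.0410 / 3.948×10^-6 = 1.135×10^8 Pa.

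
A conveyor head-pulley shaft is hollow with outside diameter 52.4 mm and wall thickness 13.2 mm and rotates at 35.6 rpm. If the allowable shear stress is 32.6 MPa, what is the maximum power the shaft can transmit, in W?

3230 W

J = π(d_o⁴ − d_i⁴)/32 = π(0.0524⁴ − 0.0260⁴)/32 = 6.953×10^-7 m⁴.
T_max = τ_allow·J/r = 3.26×10^7 × 6.953×10^-7 / 0.0262 = 865.1 N·m.
ω = 2π·35.6/60 = 3.728 rad/s, so P_max = T_max·ω = 3225 W.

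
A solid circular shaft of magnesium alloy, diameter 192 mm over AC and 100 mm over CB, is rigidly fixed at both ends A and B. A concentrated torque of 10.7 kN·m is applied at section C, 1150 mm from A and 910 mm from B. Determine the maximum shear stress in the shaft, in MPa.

7.04 MPa

Compatibility: T_A·a/J_AC = T_B·b/J_CB with T_A + T_B = T₀.
J_AC = 1.33×10^-4 m⁴, J_CB = 9.82×10^-6 m⁴, so T_A = T₀·(J_AC/a)/((J_AC/a)+(J_CB/b)) = 9790 N·m, T_B = 910.4 N·m.
τ in each portion: τ_AC = 7.04×10^6 Pa, τ_CB = 4.64×10^6 Pa; maximum is in AC.
τ_max = T_AC·r/J = 9790·0.0960/1.33×10^-4 = 7.044×10^6 Pa.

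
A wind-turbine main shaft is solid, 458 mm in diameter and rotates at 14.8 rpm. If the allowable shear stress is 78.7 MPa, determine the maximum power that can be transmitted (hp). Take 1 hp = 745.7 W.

J = πd⁴/32 = π(0.458)⁴/32 = 4.320×10^-3 m⁴.
T_max = τ_allow·J/r = 7.87×10^7 × 4.320×10^-3 / 0.229 = 1.485e6 N·m.
ω = 2π·14.8/60 = 1.550 rad/s, so P_max = T_max·ω = 2.301×10^6 W.

3090 hp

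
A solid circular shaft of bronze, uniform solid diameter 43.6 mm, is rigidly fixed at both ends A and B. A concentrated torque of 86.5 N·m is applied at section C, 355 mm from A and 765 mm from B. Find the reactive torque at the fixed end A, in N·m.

With uniform GJ and both ends fixed, compatibility θ_AC = θ_CB gives T_A·a = T_B·b, together with T_A + T_B = T₀.
T_A = T₀·b/(a+b) = 86.50·765/1120 = 59.08 N·m; T_B = 27.42 N·m.

59.1 N·m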